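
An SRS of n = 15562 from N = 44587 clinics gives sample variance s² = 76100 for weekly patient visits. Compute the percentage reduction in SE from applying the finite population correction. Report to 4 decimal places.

19.3170

f = n/N = 15562/44587 = 0.34902550.
SE_no-fpc = √(s²/n) = 2.2113609; SE_fpc = √((1−f)s²/n) = 1.7841921.
Ratio = √(1−f) = 0.80682991. Reduction = 100·(1 − 0.80682991) = 19.3170%.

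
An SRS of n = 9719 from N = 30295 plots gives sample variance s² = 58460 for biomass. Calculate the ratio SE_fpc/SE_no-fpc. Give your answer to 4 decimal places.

f = n/N = 9719/30295 = 0.32081202.
SE_no-fpc = √(s²/n) = 2.4525542; SE_fpc = √((1−f)s²/n) = 2.0212201.
Ratio = √(1−f) = 0.82412862.

0.8241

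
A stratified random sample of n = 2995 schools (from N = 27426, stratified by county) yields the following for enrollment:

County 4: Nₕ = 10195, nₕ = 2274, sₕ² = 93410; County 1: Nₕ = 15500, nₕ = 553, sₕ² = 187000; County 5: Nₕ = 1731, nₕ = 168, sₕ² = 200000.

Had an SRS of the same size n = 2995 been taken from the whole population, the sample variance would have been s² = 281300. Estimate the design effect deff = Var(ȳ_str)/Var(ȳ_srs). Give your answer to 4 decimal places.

1.3488

Var(ȳ_str) = Σ Wₕ²(1−fₕ)sₕ²/nₕ with Wₕ = Nₕ/27426:
  County 4: (10195/27426)²·(1−2274/10195)·93410/2274 = 4.4100672
  County 1: (15500/27426)²·(1−553/15500)·187000/553 = 104.15431
  County 5: (1731/27426)²·(1−168/1731)·200000/168 = 4.2820508
  → Var(ȳ_str) = 112.84643.
Var(ȳ_srs) = (1 − 2995/27426)·281300/2995 = 83.666515.
deff = 112.84643 / 83.666515 = 1.3488.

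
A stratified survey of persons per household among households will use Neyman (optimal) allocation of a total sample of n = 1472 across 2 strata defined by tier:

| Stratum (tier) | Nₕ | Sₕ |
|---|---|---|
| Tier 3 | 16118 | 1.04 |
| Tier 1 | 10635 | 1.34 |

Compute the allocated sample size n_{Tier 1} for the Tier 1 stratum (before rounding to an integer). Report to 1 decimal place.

676.4

Neyman allocation: nₕ = n·NₕSₕ / Σⱼ NⱼSⱼ.
Σ NⱼSⱼ = 16118·1.04 + 10635·1.34 = 31013.62.
n_{Tier 1} = 1472·10635·1.34 / 31013.62 = 676.4.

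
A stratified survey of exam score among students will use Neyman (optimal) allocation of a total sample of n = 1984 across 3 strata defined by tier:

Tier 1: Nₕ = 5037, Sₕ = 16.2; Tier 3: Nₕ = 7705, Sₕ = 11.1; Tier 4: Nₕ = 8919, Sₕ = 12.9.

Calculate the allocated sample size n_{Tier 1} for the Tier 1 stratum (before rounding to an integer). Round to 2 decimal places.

Neyman allocation: nₕ = n·NₕSₕ / Σⱼ NⱼSⱼ.
Σ NⱼSⱼ = 5037·16.2 + 7705·11.1 + 8919·12.9 = 282180.
n_{Tier 1} = 1984·5037·16.2 / 282180 = 573.72.

573.72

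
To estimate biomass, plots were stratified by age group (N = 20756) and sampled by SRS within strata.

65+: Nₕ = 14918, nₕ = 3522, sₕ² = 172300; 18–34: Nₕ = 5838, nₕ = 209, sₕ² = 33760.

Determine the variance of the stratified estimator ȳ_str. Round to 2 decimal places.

Var(ȳ_str) = Σₕ Wₕ²(1 − fₕ)sₕ²/nₕ with Wₕ = Nₕ/N, N = 20756.
65+: Wₕ = 0.71873193; term = 0.71873193²·(1 − 0.23609063)·172300/3522 = 19.305082.
18–34: Wₕ = 0.28126807; term = 0.28126807²·(1 − 0.03579993)·33760/209 = 12.321517.
Sum = 31.626599.

31.63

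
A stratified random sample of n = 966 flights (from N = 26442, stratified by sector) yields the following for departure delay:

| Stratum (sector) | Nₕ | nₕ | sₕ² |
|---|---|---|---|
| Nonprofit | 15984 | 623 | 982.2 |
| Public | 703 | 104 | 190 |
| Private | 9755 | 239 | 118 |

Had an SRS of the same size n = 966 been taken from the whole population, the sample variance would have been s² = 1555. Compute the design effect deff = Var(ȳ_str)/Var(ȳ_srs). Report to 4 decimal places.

Var(ȳ_str) = Σ Wₕ²(1−fₕ)sₕ²/nₕ with Wₕ = Nₕ/26442:
  Nonprofit: (15984/26442)²·(1−623/15984)·982.2/623 = 0.553641
  Public: (703/26442)²·(1−104/703)·190/104 = 0.0011003068
  Private: (9755/26442)²·(1−239/9755)·118/239 = 0.065550682
  → Var(ȳ_str) = 0.62029199.
Var(ȳ_srs) = (1 − 966/26442)·1555/966 = 1.5509229.
deff = 0.62029199 / 1.5509229 = 0.4000.

0.4000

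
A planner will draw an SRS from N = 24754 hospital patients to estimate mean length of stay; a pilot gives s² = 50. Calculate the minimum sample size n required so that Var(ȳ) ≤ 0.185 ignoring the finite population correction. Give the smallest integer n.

Without fpc, n₀ = s²/D = 50/0.185 = 270.2703.
Rounding up, n = 271.

271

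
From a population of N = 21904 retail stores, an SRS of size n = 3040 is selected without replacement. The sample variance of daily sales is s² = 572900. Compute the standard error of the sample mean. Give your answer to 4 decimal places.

Under SRS without replacement, Var(ȳ) = (1 − f)·s²/n with f = n/N = 3040/21904 = 0.13878744.
Var(ȳ) = (1 − 0.13878744)·572900/3040 = 0.86121256·188.45395 = 162.29891.
SE(ȳ) = √(162.29891) = 12.7397.

12.7397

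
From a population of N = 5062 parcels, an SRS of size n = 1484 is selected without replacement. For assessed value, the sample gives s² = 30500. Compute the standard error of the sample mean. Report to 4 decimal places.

3.8115

Under SRS without replacement, Var(ȳ) = (1 − f)·s²/n with f = n/N = 1484/5062 = 0.29316476.
Var(ȳ) = (1 − 0.29316476)·30500/1484 = 0.70683524·20.552561 = 14.527274.
SE(ȳ) = √(14.527274) = 3.8115.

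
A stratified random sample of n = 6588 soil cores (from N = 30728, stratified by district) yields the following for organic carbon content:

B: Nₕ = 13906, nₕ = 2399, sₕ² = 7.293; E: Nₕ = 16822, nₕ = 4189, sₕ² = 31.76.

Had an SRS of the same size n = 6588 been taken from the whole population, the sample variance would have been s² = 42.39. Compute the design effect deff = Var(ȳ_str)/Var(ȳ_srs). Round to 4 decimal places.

Var(ȳ_str) = Σ Wₕ²(1−fₕ)sₕ²/nₕ with Wₕ = Nₕ/30728:
  B: (13906/30728)²·(1−2399/13906)·7.293/2399 = 5.1519509 × 10^-4
  E: (16822/30728)²·(1−4189/16822)·31.76/4189 = 0.001706419
  → Var(ȳ_str) = 0.0022216141.
Var(ȳ_srs) = (1 − 6588/30728)·42.39/6588 = 0.0050549027.
deff = 0.0022216141 / 0.0050549027 = 0.4395.

0.4395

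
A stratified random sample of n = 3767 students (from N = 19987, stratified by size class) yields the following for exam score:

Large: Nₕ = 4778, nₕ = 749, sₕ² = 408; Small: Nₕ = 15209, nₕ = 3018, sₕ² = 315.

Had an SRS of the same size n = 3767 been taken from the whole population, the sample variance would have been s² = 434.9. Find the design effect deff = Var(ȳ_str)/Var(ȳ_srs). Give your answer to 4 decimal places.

Var(ȳ_str) = Σ Wₕ²(1−fₕ)sₕ²/nₕ with Wₕ = Nₕ/19987:
  Large: (4778/19987)²·(1−749/4778)·408/749 = 0.026249832
  Small: (15209/19987)²·(1−3018/15209)·315/3018 = 0.048443564
  → Var(ȳ_str) = 0.074693396.
Var(ȳ_srs) = (1 − 3767/19987)·434.9/3767 = 0.093690817.
deff = 0.074693396 / 0.093690817 = 0.7972.

0.7972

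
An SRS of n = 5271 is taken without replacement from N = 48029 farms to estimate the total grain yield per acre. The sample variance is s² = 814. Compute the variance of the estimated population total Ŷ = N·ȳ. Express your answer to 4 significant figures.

3.171 × 10^8

Var(Ŷ) = N²·Var(ȳ) = N²·(1 − n/N)·s²/n.
f = 5271/48029 = 0.10974620; Var(ȳ) = 0.89025380·814/5271 = 0.13748181.
Var(Ŷ) = 48029² · 0.13748181 = 3.1714096 × 10^8.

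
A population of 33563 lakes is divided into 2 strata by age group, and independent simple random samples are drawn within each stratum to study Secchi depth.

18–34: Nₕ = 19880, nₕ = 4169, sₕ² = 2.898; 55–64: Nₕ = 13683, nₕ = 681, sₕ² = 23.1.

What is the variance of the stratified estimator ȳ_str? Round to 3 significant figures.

Var(ȳ_str) = Σₕ Wₕ²(1 − fₕ)sₕ²/nₕ with Wₕ = Nₕ/N, N = 33563.
18–34: Wₕ = 0.59231892; term = 0.59231892²·(1 − 0.20970825)·2.898/4169 = 1.9273702 × 10^-4.
55–64: Wₕ = 0.40768108; term = 0.40768108²·(1 − 0.04976979)·23.1/681 = 0.0053571624.
Sum = 0.0055498994.

0.00555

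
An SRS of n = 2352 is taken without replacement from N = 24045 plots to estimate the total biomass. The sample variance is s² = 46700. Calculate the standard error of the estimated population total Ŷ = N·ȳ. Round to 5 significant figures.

101770

Var(Ŷ) = N²·Var(ȳ) = N²·(1 − n/N)·s²/n.
f = 2352/24045 = 0.09781659; Var(ȳ) = 0.90218341·46700/2352 = 17.91325.
Var(Ŷ) = 24045² · 17.91325 = 1.0356761 × 10^10.
SE(Ŷ) = √(1.0356761 × 10^10) = 101770.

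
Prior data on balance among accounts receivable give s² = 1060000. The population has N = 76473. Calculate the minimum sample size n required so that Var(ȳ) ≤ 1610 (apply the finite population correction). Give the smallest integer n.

653

Without fpc, n₀ = s²/D = 1060000/1610 = 658.3851.
With fpc, (1 − n/N)·s²/n ≤ D requires n ≥ n₀/(1 + n₀/N) = 658.3851/(1 + 658.3851/76473) = 652.7652.
Rounding up, n = 653.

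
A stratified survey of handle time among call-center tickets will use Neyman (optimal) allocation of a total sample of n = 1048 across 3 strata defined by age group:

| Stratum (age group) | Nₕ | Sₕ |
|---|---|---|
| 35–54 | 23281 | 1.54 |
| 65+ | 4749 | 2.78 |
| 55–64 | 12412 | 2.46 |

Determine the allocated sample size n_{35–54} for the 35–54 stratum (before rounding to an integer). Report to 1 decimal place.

472.1

Neyman allocation: nₕ = n·NₕSₕ / Σⱼ NⱼSⱼ.
Σ NⱼSⱼ = 23281·1.54 + 4749·2.78 + 12412·2.46 = 79588.48.
n_{35–54} = 1048·23281·1.54 / 79588.48 = 472.1.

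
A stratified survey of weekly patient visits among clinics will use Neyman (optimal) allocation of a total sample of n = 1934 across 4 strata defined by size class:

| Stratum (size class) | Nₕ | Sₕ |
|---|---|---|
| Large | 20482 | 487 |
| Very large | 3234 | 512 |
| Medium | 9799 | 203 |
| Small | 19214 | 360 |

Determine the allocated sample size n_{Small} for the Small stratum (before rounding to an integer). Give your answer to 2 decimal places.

Neyman allocation: nₕ = n·NₕSₕ / Σⱼ NⱼSⱼ.
Σ NⱼSⱼ = 20482·487 + 3234·512 + 9799·203 + 19214·360 = 2.0536779 × 10^7.
n_{Small} = 1934·19214·360 / (2.0536779 × 10^7) = 651.40.

651.40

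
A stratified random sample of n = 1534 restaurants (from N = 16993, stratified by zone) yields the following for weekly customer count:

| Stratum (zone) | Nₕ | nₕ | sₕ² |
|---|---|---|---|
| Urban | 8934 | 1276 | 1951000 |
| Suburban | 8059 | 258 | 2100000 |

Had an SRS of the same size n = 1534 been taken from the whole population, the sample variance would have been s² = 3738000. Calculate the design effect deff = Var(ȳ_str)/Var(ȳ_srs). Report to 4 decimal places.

Var(ȳ_str) = Σ Wₕ²(1−fₕ)sₕ²/nₕ with Wₕ = Nₕ/16993:
  Urban: (8934/16993)²·(1−1276/8934)·1951000/1276 = 362.26618
  Suburban: (8059/16993)²·(1−258/8059)·2100000/258 = 1772.1109
  → Var(ȳ_str) = 2134.3771.
Var(ȳ_srs) = (1 − 1534/16993)·3738000/1534 = 2216.7937.
deff = 2134.3771 / 2216.7937 = 0.9628.

0.9628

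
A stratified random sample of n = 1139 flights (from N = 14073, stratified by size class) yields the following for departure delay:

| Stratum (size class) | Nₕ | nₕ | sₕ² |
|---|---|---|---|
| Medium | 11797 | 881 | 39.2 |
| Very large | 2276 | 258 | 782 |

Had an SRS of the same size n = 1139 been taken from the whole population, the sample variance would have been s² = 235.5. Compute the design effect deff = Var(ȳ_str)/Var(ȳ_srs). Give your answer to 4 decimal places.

0.5222

Var(ȳ_str) = Σ Wₕ²(1−fₕ)sₕ²/nₕ with Wₕ = Nₕ/14073:
  Medium: (11797/14073)²·(1−881/11797)·39.2/881 = 0.028931563
  Very large: (2276/14073)²·(1−258/2276)·782/258 = 0.070292193
  → Var(ȳ_str) = 0.099223756.
Var(ȳ_srs) = (1 − 1139/14073)·235.5/1139 = 0.19002614.
deff = 0.099223756 / 0.19002614 = 0.5222.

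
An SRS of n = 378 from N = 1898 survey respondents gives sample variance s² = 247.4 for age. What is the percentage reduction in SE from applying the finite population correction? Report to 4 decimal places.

f = n/N = 378/1898 = 0.19915701.
SE_no-fpc = √(s²/n) = 0.80901011; SE_fpc = √((1−f)s²/n) = 0.72398178.
Ratio = √(1−f) = 0.89489831. Reduction = 100·(1 − 0.89489831) = 10.5102%.

10.5102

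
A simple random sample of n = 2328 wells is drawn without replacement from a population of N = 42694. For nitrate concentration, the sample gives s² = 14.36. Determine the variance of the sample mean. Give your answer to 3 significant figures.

0.00583

Under SRS without replacement, Var(ȳ) = (1 − f)·s²/n with f = n/N = 2328/42694 = 0.05452757.
Var(ȳ) = (1 − 0.05452757)·14.36/2328 = 0.94547243·0.0061683849 = 0.0058320379.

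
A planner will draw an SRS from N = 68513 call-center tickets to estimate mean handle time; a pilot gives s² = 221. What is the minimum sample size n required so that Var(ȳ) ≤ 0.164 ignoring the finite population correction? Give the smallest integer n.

1348

Without fpc, n₀ = s²/D = 221/0.164 = 1347.5610.
Rounding up, n = 1348.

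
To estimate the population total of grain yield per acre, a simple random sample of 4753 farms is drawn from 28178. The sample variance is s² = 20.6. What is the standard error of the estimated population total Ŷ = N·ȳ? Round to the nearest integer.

Var(Ŷ) = N²·Var(ȳ) = N²·(1 − n/N)·s²/n.
f = 4753/28178 = 0.16867769; Var(ȳ) = 0.83132231·20.6/4753 = 0.003603038.
Var(Ŷ) = 28178² · 0.003603038 = 2.860811 × 10^6.
SE(Ŷ) = √(2.860811 × 10^6) = 1691.

1691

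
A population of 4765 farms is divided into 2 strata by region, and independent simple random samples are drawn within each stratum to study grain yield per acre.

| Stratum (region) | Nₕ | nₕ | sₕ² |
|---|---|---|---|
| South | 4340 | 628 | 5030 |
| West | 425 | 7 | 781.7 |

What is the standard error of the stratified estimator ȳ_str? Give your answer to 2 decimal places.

2.56

Var(ȳ_str) = Σₕ Wₕ²(1 − fₕ)sₕ²/nₕ with Wₕ = Nₕ/N, N = 4765.
South: Wₕ = 0.91080797; term = 0.91080797²·(1 − 0.14470046)·5030/628 = 5.6830337.
West: Wₕ = 0.08919203; term = 0.08919203²·(1 − 0.01647059)·781.7/7 = 0.8737385.
Sum = 6.5567722.
SE = √(6.5567722) = 2.56.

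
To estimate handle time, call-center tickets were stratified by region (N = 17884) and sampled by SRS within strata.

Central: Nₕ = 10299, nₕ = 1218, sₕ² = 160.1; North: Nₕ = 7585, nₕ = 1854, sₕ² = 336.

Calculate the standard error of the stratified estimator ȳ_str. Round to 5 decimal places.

0.25113

Var(ȳ_str) = Σₕ Wₕ²(1 − fₕ)sₕ²/nₕ with Wₕ = Nₕ/N, N = 17884.
Central: Wₕ = 0.57587788; term = 0.57587788²·(1 − 0.11826391)·160.1/1218 = 0.038436466.
North: Wₕ = 0.42412212; term = 0.42412212²·(1 − 0.24442980)·336/1854 = 0.024631237.
Sum = 0.063067703.
SE = √(0.063067703) = 0.25113.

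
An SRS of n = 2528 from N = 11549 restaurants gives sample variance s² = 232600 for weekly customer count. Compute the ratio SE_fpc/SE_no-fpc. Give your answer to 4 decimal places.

0.8838

f = n/N = 2528/11549 = 0.21889341.
SE_no-fpc = √(s²/n) = 9.5921579; SE_fpc = √((1−f)s²/n) = 8.4775717.
Ratio = √(1−f) = 0.88380235.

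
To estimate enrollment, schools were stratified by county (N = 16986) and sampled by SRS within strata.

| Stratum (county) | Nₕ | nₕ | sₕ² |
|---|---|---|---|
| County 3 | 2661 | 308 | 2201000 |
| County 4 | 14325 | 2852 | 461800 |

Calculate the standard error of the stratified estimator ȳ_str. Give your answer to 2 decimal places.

15.73

Var(ȳ_str) = Σₕ Wₕ²(1 − fₕ)sₕ²/nₕ with Wₕ = Nₕ/N, N = 16986.
County 3: Wₕ = 0.15665842; term = 0.15665842²·(1 − 0.11574596)·2201000/308 = 155.07932.
County 4: Wₕ = 0.84334158; term = 0.84334158²·(1 − 0.19909250)·461800/2852 = 92.234584.
Sum = 247.3139.
SE = √(247.3139) = 15.73.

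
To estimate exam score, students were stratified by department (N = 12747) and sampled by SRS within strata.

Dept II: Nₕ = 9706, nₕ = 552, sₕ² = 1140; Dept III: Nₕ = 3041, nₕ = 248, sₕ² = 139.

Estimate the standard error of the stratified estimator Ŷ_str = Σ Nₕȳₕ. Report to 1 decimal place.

Var(Ŷ_str) = Σₕ Nₕ²(1 − fₕ)sₕ²/nₕ.
Dept II: 9706²·(1 − 552/9706)·1140/552 = 1.8349193 × 10^8.
Dept III: 3041²·(1 − 248/3041)·139/248 = 4.760477 × 10^6.
Sum = 1.8825241 × 10^8.
SE = √(1.8825241 × 10^8) = 13720.5.

13720.5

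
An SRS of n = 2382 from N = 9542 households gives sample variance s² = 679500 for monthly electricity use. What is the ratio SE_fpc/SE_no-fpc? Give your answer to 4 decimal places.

0.8662

f = n/N = 2382/9542 = 0.24963320.
SE_no-fpc = √(s²/n) = 16.889775; SE_fpc = √((1−f)s²/n) = 14.63055.
Ratio = √(1−f) = 0.86623715.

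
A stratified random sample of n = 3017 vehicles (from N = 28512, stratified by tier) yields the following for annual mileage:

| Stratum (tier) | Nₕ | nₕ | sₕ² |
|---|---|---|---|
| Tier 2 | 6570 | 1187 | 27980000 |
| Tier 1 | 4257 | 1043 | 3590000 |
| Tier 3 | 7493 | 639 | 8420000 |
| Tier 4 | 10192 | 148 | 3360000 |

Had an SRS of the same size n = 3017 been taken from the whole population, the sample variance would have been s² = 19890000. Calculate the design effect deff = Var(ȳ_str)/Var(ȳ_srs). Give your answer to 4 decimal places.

0.8100

Var(ȳ_str) = Σ Wₕ²(1−fₕ)sₕ²/nₕ with Wₕ = Nₕ/28512:
  Tier 2: (6570/28512)²·(1−1187/6570)·27980000/1187 = 1025.4899
  Tier 1: (4257/28512)²·(1−1043/4257)·3590000/1043 = 57.930103
  Tier 3: (7493/28512)²·(1−639/7493)·8420000/639 = 832.44529
  Tier 4: (10192/28512)²·(1−148/10192)·3360000/148 = 2858.8299
  → Var(ȳ_str) = 4774.6952.
Var(ȳ_srs) = (1 − 3017/28512)·19890000/3017 = 5895.0407.
deff = 4774.6952 / 5895.0407 = 0.8100.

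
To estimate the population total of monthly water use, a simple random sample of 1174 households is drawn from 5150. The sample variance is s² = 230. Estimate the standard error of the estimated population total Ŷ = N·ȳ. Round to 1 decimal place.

2002.9

Var(Ŷ) = N²·Var(ȳ) = N²·(1 − n/N)·s²/n.
f = 1174/5150 = 0.22796117; Var(ȳ) = 0.77203883·230/1174 = 0.15125122.
Var(Ŷ) = 5150² · 0.15125122 = 4.0115605 × 10^6.
SE(Ŷ) = √(4.0115605 × 10^6) = 2002.9.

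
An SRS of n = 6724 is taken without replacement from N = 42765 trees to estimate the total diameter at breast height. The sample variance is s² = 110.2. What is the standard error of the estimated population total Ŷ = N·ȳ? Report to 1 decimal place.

5026.0

Var(Ŷ) = N²·Var(ȳ) = N²·(1 − n/N)·s²/n.
f = 6724/42765 = 0.15723138; Var(ȳ) = 0.84276862·110.2/6724 = 0.013812181.
Var(Ŷ) = 42765² · 0.013812181 = 2.5260341 × 10^7.
SE(Ŷ) = √(2.5260341 × 10^7) = 5026.0.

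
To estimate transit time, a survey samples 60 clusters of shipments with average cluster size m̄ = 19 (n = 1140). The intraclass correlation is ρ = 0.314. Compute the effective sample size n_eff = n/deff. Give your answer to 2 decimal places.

deff = 1 + (19 − 1)·0.314 = 1 + 5.652 = 6.652.
n_eff = 1140 / 6.652 = 171.38.

171.38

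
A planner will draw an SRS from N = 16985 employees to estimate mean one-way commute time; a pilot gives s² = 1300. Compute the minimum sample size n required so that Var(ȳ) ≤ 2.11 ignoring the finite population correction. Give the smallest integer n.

Without fpc, n₀ = s²/D = 1300/2.11 = 616.1137.
Rounding up, n = 617.

617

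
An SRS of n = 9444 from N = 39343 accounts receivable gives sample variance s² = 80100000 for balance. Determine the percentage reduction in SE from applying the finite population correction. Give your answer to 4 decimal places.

12.8245

f = n/N = 9444/39343 = 0.24004270.
SE_no-fpc = √(s²/n) = 92.09547; SE_fpc = √((1−f)s²/n) = 80.284714.
Ratio = √(1−f) = 0.87175530. Reduction = 100·(1 − 0.87175530) = 12.8245%.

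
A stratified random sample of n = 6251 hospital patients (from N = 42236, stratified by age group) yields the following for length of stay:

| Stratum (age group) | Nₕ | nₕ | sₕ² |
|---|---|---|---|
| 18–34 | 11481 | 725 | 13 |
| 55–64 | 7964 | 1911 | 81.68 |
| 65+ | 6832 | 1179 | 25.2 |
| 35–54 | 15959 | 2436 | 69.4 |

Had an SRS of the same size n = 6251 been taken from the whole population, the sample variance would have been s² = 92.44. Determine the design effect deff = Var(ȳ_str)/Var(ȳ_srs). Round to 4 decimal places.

Var(ȳ_str) = Σ Wₕ²(1−fₕ)sₕ²/nₕ with Wₕ = Nₕ/42236:
  18–34: (11481/42236)²·(1−725/11481)·13/725 = 0.0012412815
  55–64: (7964/42236)²·(1−1911/7964)·81.68/1911 = 0.0011550251
  65+: (6832/42236)²·(1−1179/6832)·25.2/1179 = 4.6275169 × 10^-4
  35–54: (15959/42236)²·(1−2436/15959)·69.4/2436 = 0.0034466354
  → Var(ȳ_str) = 0.0063056937.
Var(ȳ_srs) = (1 − 6251/42236)·92.44/6251 = 0.01259938.
deff = 0.0063056937 / 0.01259938 = 0.5005.

0.5005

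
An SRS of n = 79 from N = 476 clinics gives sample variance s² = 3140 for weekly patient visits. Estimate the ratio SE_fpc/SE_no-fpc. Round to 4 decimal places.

f = n/N = 79/476 = 0.16596639.
SE_no-fpc = √(s²/n) = 6.3045091; SE_fpc = √((1−f)s²/n) = 5.7576208.
Ratio = √(1−f) = 0.91325441.

0.9133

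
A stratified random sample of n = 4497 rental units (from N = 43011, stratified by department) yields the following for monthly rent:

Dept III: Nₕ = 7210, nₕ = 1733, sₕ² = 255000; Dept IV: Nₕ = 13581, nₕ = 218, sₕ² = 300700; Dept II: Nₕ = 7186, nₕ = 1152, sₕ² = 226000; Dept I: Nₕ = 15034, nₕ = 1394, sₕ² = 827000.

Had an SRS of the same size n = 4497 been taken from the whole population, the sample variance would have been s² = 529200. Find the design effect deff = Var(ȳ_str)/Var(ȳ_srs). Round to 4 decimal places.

Var(ȳ_str) = Σ Wₕ²(1−fₕ)sₕ²/nₕ with Wₕ = Nₕ/43011:
  Dept III: (7210/43011)²·(1−1733/7210)·255000/1733 = 3.1409465
  Dept IV: (13581/43011)²·(1−218/13581)·300700/218 = 135.31738
  Dept II: (7186/43011)²·(1−1152/7186)·226000/1152 = 4.5982163
  Dept I: (15034/43011)²·(1−1394/15034)·827000/1394 = 65.76163
  → Var(ȳ_str) = 208.81817.
Var(ȳ_srs) = (1 − 4497/43011)·529200/4497 = 105.37462.
deff = 208.81817 / 105.37462 = 1.9817.

1.9817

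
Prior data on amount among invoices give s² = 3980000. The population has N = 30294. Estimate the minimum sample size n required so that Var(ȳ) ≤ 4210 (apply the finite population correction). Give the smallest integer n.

917

Without fpc, n₀ = s²/D = 3980000/4210 = 945.3682.
With fpc, (1 − n/N)·s²/n ≤ D requires n ≥ n₀/(1 + n₀/N) = 945.3682/(1 + 945.3682/30294) = 916.7594.
Rounding up, n = 917.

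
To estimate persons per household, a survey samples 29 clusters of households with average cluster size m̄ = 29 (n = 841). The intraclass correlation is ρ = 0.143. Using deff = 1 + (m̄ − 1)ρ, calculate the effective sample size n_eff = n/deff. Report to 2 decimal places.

deff = 1 + (29 − 1)·0.143 = 1 + 4.004 = 5.004.
n_eff = 841 / 5.004 = 168.07.

168.07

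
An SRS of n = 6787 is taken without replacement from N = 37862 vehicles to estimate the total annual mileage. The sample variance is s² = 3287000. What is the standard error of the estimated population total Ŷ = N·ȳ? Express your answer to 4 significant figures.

Var(Ŷ) = N²·Var(ȳ) = N²·(1 − n/N)·s²/n.
f = 6787/37862 = 0.17925625; Var(ȳ) = 0.82074375·3287000/6787 = 397.49296.
Var(Ŷ) = 37862² · 397.49296 = 5.698185 × 10^11.
SE(Ŷ) = √(5.698185 × 10^11) = 754900.

754900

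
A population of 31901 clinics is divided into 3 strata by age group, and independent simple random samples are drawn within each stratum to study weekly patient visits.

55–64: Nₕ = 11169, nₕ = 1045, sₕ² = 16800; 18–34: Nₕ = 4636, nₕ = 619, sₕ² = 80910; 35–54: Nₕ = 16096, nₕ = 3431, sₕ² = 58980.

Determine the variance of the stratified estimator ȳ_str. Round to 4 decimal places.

Var(ȳ_str) = Σₕ Wₕ²(1 − fₕ)sₕ²/nₕ with Wₕ = Nₕ/N, N = 31901.
55–64: Wₕ = 0.35011442; term = 0.35011442²·(1 − 0.09356254)·16800/1045 = 1.7862853.
18–34: Wₕ = 0.14532460; term = 0.14532460²·(1 − 0.13352028)·80910/619 = 2.3919286.
35–54: Wₕ = 0.50456099; term = 0.50456099²·(1 − 0.21315855)·58980/3431 = 3.4434883.
Sum = 7.6217022.

7.6217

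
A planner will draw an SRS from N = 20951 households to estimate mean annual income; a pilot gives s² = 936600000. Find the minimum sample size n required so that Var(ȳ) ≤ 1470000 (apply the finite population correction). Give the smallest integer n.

Without fpc, n₀ = s²/D = 936600000/1470000 = 637.1429.
With fpc, (1 − n/N)·s²/n ≤ D requires n ≥ n₀/(1 + n₀/N) = 637.1429/(1 + 637.1429/20951) = 618.3385.
Rounding up, n = 619.

619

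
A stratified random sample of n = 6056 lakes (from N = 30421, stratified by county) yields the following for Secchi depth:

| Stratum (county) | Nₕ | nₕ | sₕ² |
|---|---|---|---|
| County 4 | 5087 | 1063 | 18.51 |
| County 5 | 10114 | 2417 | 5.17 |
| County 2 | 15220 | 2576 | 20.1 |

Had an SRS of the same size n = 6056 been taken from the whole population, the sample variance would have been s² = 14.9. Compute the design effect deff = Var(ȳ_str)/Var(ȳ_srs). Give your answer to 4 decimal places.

Var(ȳ_str) = Σ Wₕ²(1−fₕ)sₕ²/nₕ with Wₕ = Nₕ/30421:
  County 4: (5087/30421)²·(1−1063/5087)·18.51/1063 = 3.8516418 × 10^-4
  County 5: (10114/30421)²·(1−2417/10114)·5.17/2417 = 1.7993322 × 10^-4
  County 2: (15220/30421)²·(1−2576/15220)·20.1/2576 = 0.001622566
  → Var(ȳ_str) = 0.0021876634.
Var(ȳ_srs) = (1 − 6056/30421)·14.9/6056 = 0.0019705766.
deff = 0.0021876634 / 0.0019705766 = 1.1102.

1.1102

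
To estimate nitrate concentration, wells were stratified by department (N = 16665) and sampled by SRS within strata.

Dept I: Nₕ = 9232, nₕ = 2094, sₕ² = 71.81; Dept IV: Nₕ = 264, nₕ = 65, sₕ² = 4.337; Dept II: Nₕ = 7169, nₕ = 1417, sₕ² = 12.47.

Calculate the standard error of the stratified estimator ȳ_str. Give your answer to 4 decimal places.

0.0972

Var(ȳ_str) = Σₕ Wₕ²(1 − fₕ)sₕ²/nₕ with Wₕ = Nₕ/N, N = 16665.
Dept I: Wₕ = 0.55397540; term = 0.55397540²·(1 − 0.22681976)·71.81/2094 = 0.0081371056.
Dept IV: Wₕ = 0.01584158; term = 0.01584158²·(1 − 0.24621212)·4.337/65 = 1.2621833 × 10^-5.
Dept II: Wₕ = 0.43018302; term = 0.43018302²·(1 − 0.19765658)·12.47/1417 = 0.0013066625.
Sum = 0.0094563899.
SE = √(0.0094563899) = 0.0972.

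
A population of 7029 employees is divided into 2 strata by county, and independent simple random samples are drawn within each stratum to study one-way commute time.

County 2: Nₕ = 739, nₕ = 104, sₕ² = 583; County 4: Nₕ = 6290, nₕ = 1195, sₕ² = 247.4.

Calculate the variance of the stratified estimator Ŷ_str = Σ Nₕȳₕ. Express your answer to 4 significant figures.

Var(Ŷ_str) = Σₕ Nₕ²(1 − fₕ)sₕ²/nₕ.
County 2: 739²·(1 − 104/739)·583/104 = 2.6305913 × 10^6.
County 4: 6290²·(1 − 1195/6290)·247.4/1195 = 6.6347815 × 10^6.
Sum = 9.2653728 × 10^6.

9.265 × 10^6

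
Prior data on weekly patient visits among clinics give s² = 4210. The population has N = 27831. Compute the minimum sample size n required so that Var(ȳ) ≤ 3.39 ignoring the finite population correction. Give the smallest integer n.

1242

Without fpc, n₀ = s²/D = 4210/3.39 = 1241.8879.
Rounding up, n = 1242.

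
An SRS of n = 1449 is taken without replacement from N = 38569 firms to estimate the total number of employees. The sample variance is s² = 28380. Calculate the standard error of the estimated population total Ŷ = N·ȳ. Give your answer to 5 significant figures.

167450

Var(Ŷ) = N²·Var(ȳ) = N²·(1 − n/N)·s²/n.
f = 1449/38569 = 0.03756903; Var(ȳ) = 0.96243097·28380/1449 = 18.850097.
Var(Ŷ) = 38569² · 18.850097 = 2.8040797 × 10^10.
SE(Ŷ) = √(2.8040797 × 10^10) = 167450.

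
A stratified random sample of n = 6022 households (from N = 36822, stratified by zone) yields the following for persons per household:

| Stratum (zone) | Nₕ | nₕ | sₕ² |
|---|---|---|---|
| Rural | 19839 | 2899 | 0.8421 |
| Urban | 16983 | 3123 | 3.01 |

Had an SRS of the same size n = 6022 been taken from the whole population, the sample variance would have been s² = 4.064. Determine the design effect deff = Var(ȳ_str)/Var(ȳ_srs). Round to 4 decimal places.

Var(ȳ_str) = Σ Wₕ²(1−fₕ)sₕ²/nₕ with Wₕ = Nₕ/36822:
  Rural: (19839/36822)²·(1−2899/19839)·0.8421/2899 = 7.2000231 × 10^-5
  Urban: (16983/36822)²·(1−3123/16983)·3.01/3123 = 1.6732368 × 10^-4
  → Var(ȳ_str) = 2.3932391 × 10^-4.
Var(ȳ_srs) = (1 − 6022/36822)·4.064/6022 = 5.6449005 × 10^-4.
deff = (2.3932391 × 10^-4) / (5.6449005 × 10^-4) = 0.4240.

0.4240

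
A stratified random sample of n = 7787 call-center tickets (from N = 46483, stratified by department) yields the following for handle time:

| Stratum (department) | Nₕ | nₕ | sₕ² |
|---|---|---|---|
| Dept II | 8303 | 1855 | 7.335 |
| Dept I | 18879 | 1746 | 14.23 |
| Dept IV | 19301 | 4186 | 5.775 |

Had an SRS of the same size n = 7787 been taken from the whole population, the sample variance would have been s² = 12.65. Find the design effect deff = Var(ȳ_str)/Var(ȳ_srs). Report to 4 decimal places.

Var(ȳ_str) = Σ Wₕ²(1−fₕ)sₕ²/nₕ with Wₕ = Nₕ/46483:
  Dept II: (8303/46483)²·(1−1855/8303)·7.335/1855 = 9.7977865 × 10^-5
  Dept I: (18879/46483)²·(1−1746/18879)·14.23/1746 = 0.00122007
  Dept IV: (19301/46483)²·(1−4186/19301)·5.775/4186 = 1.8627408 × 10^-4
  → Var(ȳ_str) = 0.0015043219.
Var(ȳ_srs) = (1 − 7787/46483)·12.65/7787 = 0.0013523599.
deff = 0.0015043219 / 0.0013523599 = 1.1124.

1.1124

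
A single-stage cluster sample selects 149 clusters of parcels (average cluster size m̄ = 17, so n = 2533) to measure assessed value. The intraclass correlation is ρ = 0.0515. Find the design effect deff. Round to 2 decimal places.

1.82

deff = 1 + (17 − 1)·0.0515 = 1 + 0.824 = 1.824.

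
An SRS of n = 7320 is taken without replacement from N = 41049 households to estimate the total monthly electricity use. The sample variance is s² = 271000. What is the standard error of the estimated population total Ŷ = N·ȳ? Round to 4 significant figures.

226400

Var(Ŷ) = N²·Var(ȳ) = N²·(1 − n/N)·s²/n.
f = 7320/41049 = 0.17832347; Var(ȳ) = 0.82167653·271000/7320 = 30.419992.
Var(Ŷ) = 41049² · 30.419992 = 5.1258307 × 10^10.
SE(Ŷ) = √(5.1258307 × 10^10) = 226400.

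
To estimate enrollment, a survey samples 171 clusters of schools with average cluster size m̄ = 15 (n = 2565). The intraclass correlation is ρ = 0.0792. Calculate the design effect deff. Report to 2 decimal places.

deff = 1 + (15 − 1)·0.0792 = 1 + 1.1088 = 2.1088.

2.11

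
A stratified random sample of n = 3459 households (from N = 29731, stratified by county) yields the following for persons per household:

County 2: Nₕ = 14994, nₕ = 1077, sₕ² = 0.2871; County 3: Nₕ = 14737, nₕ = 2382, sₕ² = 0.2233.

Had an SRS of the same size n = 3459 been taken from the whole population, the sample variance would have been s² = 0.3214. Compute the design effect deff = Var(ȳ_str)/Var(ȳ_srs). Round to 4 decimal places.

Var(ȳ_str) = Σ Wₕ²(1−fₕ)sₕ²/nₕ with Wₕ = Nₕ/29731:
  County 2: (14994/29731)²·(1−1077/14994)·0.2871/1077 = 6.2930559 × 10^-5
  County 3: (14737/29731)²·(1−2382/14737)·0.2233/2382 = 1.9309888 × 10^-5
  → Var(ȳ_str) = 8.2240447 × 10^-5.
Var(ȳ_srs) = (1 − 3459/29731)·0.3214/3459 = 8.2106763 × 10^-5.
deff = (8.2240447 × 10^-5) / (8.2106763 × 10^-5) = 1.0016.

1.0016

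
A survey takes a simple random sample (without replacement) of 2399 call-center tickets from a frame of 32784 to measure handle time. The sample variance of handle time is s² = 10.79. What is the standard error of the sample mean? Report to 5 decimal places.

Under SRS without replacement, Var(ȳ) = (1 − f)·s²/n with f = n/N = 2399/32784 = 0.07317594.
Var(ȳ) = (1 − 0.07317594)·10.79/2399 = 0.92682406·0.0044977074 = 0.0041685834.
SE(ȳ) = √(0.0041685834) = 0.06456.

0.06456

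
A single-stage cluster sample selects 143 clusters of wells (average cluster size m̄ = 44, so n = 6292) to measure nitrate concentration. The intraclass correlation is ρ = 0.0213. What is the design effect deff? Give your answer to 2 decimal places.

deff = 1 + (44 − 1)·0.0213 = 1 + 0.9159 = 1.9159.

1.92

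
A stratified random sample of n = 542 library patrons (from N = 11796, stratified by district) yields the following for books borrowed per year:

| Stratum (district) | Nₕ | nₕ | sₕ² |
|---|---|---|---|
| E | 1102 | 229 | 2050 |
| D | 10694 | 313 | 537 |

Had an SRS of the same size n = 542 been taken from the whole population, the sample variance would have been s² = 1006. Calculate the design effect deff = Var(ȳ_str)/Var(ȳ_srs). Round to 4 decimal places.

Var(ȳ_str) = Σ Wₕ²(1−fₕ)sₕ²/nₕ with Wₕ = Nₕ/11796:
  E: (1102/11796)²·(1−229/1102)·2050/229 = 0.06189345
  D: (10694/11796)²·(1−313/10694)·537/313 = 1.3687994
  → Var(ȳ_str) = 1.4306929.
Var(ȳ_srs) = (1 − 542/11796)·1006/542 = 1.7708054.
deff = 1.4306929 / 1.7708054 = 0.8079.

0.8079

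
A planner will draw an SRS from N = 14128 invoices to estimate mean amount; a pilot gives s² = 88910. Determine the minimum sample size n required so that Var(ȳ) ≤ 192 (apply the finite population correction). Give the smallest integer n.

449

Without fpc, n₀ = s²/D = 88910/192 = 463.0729.
With fpc, (1 − n/N)·s²/n ≤ D requires n ≥ n₀/(1 + n₀/N) = 463.0729/(1 + 463.0729/14128) = 448.3765.
Rounding up, n = 449.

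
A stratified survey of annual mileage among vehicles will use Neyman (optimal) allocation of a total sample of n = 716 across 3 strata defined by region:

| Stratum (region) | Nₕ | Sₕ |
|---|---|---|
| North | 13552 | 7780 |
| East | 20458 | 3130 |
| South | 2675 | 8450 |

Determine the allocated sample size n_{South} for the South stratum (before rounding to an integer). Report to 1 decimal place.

84.3

Neyman allocation: nₕ = n·NₕSₕ / Σⱼ NⱼSⱼ.
Σ NⱼSⱼ = 13552·7780 + 20458·3130 + 2675·8450 = 1.9207185 × 10^8.
n_{South} = 716·2675·8450 / (1.9207185 × 10^8) = 84.3.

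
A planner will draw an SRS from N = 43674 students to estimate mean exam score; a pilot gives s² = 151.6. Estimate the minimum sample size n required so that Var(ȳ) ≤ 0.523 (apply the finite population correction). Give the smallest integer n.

288

Without fpc, n₀ = s²/D = 151.6/0.523 = 289.8662.
With fpc, (1 − n/N)·s²/n ≤ D requires n ≥ n₀/(1 + n₀/N) = 289.8662/(1 + 289.8662/43674) = 287.9550.
Rounding up, n = 288.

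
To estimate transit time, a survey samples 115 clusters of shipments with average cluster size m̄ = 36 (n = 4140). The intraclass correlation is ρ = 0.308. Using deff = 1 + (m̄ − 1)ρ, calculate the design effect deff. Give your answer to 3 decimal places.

11.780

deff = 1 + (36 − 1)·0.308 = 1 + 10.78 = 11.78.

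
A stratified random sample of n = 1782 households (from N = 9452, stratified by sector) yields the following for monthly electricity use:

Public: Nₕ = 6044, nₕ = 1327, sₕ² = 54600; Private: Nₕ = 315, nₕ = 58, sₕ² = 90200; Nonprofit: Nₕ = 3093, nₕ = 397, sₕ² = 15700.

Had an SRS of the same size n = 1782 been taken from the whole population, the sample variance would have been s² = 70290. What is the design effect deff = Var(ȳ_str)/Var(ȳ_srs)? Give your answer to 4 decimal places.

Var(ȳ_str) = Σ Wₕ²(1−fₕ)sₕ²/nₕ with Wₕ = Nₕ/9452:
  Public: (6044/9452)²·(1−1327/6044)·54600/1327 = 13.129997
  Private: (315/9452)²·(1−58/315)·90200/58 = 1.409207
  Nonprofit: (3093/9452)²·(1−397/3093)·15700/397 = 3.6911486
  → Var(ȳ_str) = 18.230353.
Var(ȳ_srs) = (1 − 1782/9452)·70290/1782 = 32.007923.
deff = 18.230353 / 32.007923 = 0.5696.

0.5696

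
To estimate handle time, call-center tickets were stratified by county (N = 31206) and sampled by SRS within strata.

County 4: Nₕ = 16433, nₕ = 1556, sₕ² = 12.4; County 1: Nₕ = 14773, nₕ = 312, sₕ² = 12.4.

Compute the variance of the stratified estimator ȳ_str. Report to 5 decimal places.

0.01072

Var(ȳ_str) = Σₕ Wₕ²(1 − fₕ)sₕ²/nₕ with Wₕ = Nₕ/N, N = 31206.
County 4: Wₕ = 0.52659745; term = 0.52659745²·(1 − 0.09468752)·12.4/1556 = 0.0020006361.
County 1: Wₕ = 0.47340255; term = 0.47340255²·(1 − 0.02111961)·12.4/312 = 0.0087188239.
Sum = 0.01071946.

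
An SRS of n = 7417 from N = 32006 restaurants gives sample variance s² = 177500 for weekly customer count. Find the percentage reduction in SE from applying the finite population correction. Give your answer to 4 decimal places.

12.3494

f = n/N = 7417/32006 = 0.23173780.
SE_no-fpc = √(s²/n) = 4.8919841; SE_fpc = √((1−f)s²/n) = 4.2878519.
Ratio = √(1−f) = 0.87650568. Reduction = 100·(1 − 0.87650568) = 12.3494%.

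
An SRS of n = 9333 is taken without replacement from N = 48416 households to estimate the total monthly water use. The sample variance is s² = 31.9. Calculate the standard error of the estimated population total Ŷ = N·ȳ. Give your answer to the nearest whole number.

2543

Var(Ŷ) = N²·Var(ȳ) = N²·(1 − n/N)·s²/n.
f = 9333/48416 = 0.19276685; Var(ȳ) = 0.80723315·31.9/9333 = 0.0027591061.
Var(Ŷ) = 48416² · 0.0027591061 = 6.4676456 × 10^6.
SE(Ŷ) = √(6.4676456 × 10^6) = 2543.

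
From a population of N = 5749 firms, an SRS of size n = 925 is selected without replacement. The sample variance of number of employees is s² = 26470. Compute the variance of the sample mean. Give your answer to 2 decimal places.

24.01

Under SRS without replacement, Var(ȳ) = (1 − f)·s²/n with f = n/N = 925/5749 = 0.16089755.
Var(ȳ) = (1 − 0.16089755)·26470/925 = 0.83910245·28.616216 = 24.011937.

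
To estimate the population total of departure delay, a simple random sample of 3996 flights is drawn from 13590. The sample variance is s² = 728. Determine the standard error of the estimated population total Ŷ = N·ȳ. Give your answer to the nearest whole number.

Var(Ŷ) = N²·Var(ȳ) = N²·(1 − n/N)·s²/n.
f = 3996/13590 = 0.29403974; Var(ȳ) = 0.70596026·728/3996 = 0.12861338.
Var(Ŷ) = 13590² · 0.12861338 = 2.3753361 × 10^7.
SE(Ŷ) = √(2.3753361 × 10^7) = 4874.

4874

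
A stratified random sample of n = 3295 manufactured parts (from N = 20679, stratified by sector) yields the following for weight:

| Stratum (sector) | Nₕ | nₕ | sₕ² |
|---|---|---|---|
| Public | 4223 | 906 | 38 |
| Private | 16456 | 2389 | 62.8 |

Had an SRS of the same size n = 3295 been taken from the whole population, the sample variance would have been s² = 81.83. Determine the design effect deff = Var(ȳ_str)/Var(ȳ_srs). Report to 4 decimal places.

0.7474

Var(ȳ_str) = Σ Wₕ²(1−fₕ)sₕ²/nₕ with Wₕ = Nₕ/20679:
  Public: (4223/20679)²·(1−906/4223)·38/906 = 0.0013739246
  Private: (16456/20679)²·(1−2389/16456)·62.8/2389 = 0.014230173
  → Var(ȳ_str) = 0.015604098.
Var(ȳ_srs) = (1 − 3295/20679)·81.83/3295 = 0.020877443.
deff = 0.015604098 / 0.020877443 = 0.7474.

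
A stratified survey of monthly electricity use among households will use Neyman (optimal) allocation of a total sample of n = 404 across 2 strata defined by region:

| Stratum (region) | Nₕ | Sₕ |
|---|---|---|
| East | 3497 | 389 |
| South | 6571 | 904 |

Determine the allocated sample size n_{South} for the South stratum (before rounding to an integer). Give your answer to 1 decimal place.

328.7

Neyman allocation: nₕ = n·NₕSₕ / Σⱼ NⱼSⱼ.
Σ NⱼSⱼ = 3497·389 + 6571·904 = 7.300517 × 10^6.
n_{South} = 404·6571·904 / (7.300517 × 10^6) = 328.7.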